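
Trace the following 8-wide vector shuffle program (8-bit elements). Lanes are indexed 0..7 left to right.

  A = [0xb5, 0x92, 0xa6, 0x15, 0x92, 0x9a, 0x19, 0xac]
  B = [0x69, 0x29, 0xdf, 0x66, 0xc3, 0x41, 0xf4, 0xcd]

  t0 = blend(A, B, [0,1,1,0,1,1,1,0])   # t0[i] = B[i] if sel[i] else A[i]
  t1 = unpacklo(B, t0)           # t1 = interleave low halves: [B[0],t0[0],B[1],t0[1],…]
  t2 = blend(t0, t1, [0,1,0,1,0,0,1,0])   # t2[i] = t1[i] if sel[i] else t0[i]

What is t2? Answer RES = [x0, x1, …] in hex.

  t0: b5 29 df 15 c3 41 f4 ac
  t1: 69 b5 29 29 df df 66 15
  t2: b5 b5 df 29 c3 41 66 ac

RES = [0xb5, 0xb5, 0xdf, 0x29, 0xc3, 0x41, 0x66, 0xac]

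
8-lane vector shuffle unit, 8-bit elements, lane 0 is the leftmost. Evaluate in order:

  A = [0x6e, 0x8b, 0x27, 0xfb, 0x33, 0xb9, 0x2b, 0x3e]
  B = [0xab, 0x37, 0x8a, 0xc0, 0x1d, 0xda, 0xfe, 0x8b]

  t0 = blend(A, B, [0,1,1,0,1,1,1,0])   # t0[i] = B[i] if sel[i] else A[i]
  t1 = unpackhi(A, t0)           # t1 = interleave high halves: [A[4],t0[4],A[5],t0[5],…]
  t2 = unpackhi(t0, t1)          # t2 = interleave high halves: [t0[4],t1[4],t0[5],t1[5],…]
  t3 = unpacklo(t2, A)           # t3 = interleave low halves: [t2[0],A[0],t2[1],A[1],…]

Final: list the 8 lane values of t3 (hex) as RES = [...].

RES = [0x1d, 0x6e, 0x2b, 0x8b, 0xda, 0x27, 0xfe, 0xfb]

→ t0 |6e|37|8a|fb|1d|da|fe|3e|
→ t1 |33|1d|b9|da|2b|fe|3e|3e|
→ t2 |1d|2b|da|fe|fe|3e|3e|3e|
→ t3 |1d|6e|2b|8b|da|27|fe|fb|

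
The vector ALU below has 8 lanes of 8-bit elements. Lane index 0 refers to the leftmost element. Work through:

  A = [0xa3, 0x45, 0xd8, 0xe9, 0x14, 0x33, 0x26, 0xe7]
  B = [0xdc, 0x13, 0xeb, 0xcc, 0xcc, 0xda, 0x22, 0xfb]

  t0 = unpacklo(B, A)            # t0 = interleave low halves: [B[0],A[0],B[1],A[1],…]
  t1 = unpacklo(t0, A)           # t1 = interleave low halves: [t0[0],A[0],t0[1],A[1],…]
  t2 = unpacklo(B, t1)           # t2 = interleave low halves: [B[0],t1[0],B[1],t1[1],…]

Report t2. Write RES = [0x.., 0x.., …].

  t0: dc a3 13 45 eb d8 cc e9
  t1: dc a3 a3 45 13 d8 45 e9
  t2: dc dc 13 a3 eb a3 cc 45

RES = [ 0xdc  0xdc  0x13  0xa3  0xeb  0xa3  0xcc  0x45 ]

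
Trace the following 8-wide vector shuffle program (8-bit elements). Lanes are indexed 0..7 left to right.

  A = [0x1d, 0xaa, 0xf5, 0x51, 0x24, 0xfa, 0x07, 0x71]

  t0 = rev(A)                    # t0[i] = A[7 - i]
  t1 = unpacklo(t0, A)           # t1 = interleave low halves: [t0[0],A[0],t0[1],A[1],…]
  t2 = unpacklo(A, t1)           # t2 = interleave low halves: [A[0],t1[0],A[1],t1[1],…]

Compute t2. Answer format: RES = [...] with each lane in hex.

RES = [ 0x1d  0x71  0xaa  0x1d  0xf5  0x07  0x51  0xaa ]

  t0: 71 07 fa 24 51 f5 aa 1d
  t1: 71 1d 07 aa fa f5 24 51
  t2: 1d 71 aa 1d f5 07 51 aa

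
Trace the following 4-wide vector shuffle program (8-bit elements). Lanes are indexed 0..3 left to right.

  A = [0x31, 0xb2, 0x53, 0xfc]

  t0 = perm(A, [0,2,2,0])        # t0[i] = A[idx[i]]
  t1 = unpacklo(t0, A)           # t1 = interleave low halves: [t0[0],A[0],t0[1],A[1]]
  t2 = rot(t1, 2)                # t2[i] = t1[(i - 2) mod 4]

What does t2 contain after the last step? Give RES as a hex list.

RES = [0x53, 0xb2, 0x31, 0x31]

→ t0 |31|53|53|31|
→ t1 |31|31|53|b2|
→ t2 |53|b2|31|31|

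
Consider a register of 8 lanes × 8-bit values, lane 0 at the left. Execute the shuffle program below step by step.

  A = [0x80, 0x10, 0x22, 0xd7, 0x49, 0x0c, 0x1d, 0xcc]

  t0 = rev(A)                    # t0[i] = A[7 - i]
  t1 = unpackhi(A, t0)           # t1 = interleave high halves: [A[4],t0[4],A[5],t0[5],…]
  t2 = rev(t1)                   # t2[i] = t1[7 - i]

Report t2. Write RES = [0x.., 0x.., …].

RES = [ 0x80  0xcc  0x10  0x1d  0x22  0x0c  0xd7  0x49 ]

t0 = [0xcc, 0x1d, 0x0c, 0x49, 0xd7, 0x22, 0x10, 0x80]
t1 = [0x49, 0xd7, 0x0c, 0x22, 0x1d, 0x10, 0xcc, 0x80]
t2 = [0x80, 0xcc, 0x10, 0x1d, 0x22, 0x0c, 0xd7, 0x49]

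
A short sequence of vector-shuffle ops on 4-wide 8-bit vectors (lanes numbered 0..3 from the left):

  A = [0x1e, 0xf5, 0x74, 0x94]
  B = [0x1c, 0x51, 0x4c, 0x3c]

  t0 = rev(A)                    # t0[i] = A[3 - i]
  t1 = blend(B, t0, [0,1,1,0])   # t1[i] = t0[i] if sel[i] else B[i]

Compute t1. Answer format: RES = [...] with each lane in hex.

→ t0 |94|74|f5|1e|
→ t1 |1c|74|f5|3c|

RES = [0x1c, 0x74, 0xf5, 0x3c]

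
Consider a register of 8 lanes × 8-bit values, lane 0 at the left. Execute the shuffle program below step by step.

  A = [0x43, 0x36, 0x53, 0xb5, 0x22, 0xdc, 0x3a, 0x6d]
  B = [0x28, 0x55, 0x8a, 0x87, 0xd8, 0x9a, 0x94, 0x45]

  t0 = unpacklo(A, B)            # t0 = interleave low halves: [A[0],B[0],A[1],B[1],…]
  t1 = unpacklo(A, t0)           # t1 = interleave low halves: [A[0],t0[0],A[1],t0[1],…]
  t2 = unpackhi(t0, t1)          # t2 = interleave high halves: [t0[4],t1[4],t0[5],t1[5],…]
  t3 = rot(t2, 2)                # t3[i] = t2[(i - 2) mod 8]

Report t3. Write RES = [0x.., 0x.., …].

→ t0 |43|28|36|55|53|8a|b5|87|
→ t1 |43|43|36|28|53|36|b5|55|
→ t2 |53|53|8a|36|b5|b5|87|55|
→ t3 |87|55|53|53|8a|36|b5|b5|

RES = [0x87, 0x55, 0x53, 0x53, 0x8a, 0x36, 0xb5, 0xb5]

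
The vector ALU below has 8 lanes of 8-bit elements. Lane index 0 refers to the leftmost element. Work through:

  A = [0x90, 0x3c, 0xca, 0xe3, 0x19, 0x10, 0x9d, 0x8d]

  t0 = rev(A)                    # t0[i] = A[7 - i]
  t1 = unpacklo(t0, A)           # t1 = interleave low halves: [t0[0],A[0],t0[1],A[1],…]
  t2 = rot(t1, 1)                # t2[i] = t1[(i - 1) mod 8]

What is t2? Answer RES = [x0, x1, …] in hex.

→ t0 |8d|9d|10|19|e3|ca|3c|90|
→ t1 |8d|90|9d|3c|10|ca|19|e3|
→ t2 |e3|8d|90|9d|3c|10|ca|19|

RES = [ 0xe3  0x8d  0x90  0x9d  0x3c  0x10  0xca  0x19 ]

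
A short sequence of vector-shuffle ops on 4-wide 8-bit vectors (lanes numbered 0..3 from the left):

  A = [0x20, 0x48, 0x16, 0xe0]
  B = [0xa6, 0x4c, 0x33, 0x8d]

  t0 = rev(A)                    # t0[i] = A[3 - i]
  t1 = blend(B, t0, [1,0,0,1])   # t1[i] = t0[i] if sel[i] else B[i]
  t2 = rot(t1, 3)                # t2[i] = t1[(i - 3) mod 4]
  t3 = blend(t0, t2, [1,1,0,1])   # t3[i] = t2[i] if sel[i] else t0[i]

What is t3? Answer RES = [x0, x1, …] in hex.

RES = [0x4c, 0x33, 0x48, 0xe0]

→ t0 |e0|16|48|20|
→ t1 |e0|4c|33|20|
→ t2 |4c|33|20|e0|
→ t3 |4c|33|48|e0|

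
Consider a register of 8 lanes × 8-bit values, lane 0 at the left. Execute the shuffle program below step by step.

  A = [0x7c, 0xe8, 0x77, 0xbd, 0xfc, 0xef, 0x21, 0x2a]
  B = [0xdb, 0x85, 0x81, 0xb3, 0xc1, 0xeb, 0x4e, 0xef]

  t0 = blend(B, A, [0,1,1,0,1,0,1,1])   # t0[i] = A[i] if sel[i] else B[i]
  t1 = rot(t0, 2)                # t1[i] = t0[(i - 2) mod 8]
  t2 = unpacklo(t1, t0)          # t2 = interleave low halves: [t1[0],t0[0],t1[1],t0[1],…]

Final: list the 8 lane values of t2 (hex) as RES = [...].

RES = [0x21, 0xdb, 0x2a, 0xe8, 0xdb, 0x77, 0xe8, 0xb3]

  t0: db e8 77 b3 fc eb 21 2a
  t1: 21 2a db e8 77 b3 fc eb
  t2: 21 db 2a e8 db 77 e8 b3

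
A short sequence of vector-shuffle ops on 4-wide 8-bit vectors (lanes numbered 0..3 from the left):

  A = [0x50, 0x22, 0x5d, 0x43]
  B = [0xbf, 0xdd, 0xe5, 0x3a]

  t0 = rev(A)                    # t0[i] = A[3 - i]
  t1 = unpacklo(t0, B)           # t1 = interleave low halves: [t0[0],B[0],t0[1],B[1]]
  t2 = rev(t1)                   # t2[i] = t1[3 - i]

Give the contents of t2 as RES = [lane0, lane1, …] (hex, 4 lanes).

RES = [ 0xdd  0x5d  0xbf  0x43 ]

t0 = [0x43, 0x5d, 0x22, 0x50]
t1 = [0x43, 0xbf, 0x5d, 0xdd]
t2 = [0xdd, 0x5d, 0xbf, 0x43]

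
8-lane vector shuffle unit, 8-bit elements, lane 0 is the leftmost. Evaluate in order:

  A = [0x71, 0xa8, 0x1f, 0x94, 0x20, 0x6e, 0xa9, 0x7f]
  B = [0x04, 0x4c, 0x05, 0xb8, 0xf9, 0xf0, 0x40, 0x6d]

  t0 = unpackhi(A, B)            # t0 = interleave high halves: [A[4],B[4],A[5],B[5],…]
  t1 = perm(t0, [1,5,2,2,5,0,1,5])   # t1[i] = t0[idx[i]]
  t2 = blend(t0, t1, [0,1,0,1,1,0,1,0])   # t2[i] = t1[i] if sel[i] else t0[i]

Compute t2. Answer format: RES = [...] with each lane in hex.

  t0: 20 f9 6e f0 a9 40 7f 6d
  t1: f9 40 6e 6e 40 20 f9 40
  t2: 20 40 6e 6e 40 40 f9 6d

RES = [0x20, 0x40, 0x6e, 0x6e, 0x40, 0x40, 0xf9, 0x6d]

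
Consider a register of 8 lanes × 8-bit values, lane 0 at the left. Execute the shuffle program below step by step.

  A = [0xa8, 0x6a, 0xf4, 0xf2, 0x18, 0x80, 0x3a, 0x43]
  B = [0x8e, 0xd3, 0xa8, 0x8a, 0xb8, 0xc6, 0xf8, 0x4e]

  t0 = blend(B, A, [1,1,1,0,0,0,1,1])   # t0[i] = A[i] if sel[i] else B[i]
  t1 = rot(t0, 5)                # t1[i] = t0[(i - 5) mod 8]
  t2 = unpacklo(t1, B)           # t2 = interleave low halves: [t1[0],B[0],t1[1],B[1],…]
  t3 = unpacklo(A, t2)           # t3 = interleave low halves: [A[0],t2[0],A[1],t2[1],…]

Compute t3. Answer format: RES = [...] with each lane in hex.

RES = [0xa8, 0x8a, 0x6a, 0x8e, 0xf4, 0xb8, 0xf2, 0xd3]

→ t0 |a8|6a|f4|8a|b8|c6|3a|43|
→ t1 |8a|b8|c6|3a|43|a8|6a|f4|
→ t2 |8a|8e|b8|d3|c6|a8|3a|8a|
→ t3 |a8|8a|6a|8e|f4|b8|f2|d3|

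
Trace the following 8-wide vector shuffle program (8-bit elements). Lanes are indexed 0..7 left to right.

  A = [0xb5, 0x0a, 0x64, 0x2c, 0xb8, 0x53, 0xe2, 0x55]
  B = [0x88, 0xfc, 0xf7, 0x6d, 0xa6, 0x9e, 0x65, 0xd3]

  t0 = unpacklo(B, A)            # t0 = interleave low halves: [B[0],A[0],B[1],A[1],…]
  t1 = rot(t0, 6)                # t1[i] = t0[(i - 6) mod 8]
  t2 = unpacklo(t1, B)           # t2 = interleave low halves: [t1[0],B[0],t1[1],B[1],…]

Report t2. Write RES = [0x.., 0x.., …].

RES = [ 0xfc  0x88  0x0a  0xfc  0xf7  0xf7  0x64  0x6d ]

  t0: 88 b5 fc 0a f7 64 6d 2c
  t1: fc 0a f7 64 6d 2c 88 b5
  t2: fc 88 0a fc f7 f7 64 6d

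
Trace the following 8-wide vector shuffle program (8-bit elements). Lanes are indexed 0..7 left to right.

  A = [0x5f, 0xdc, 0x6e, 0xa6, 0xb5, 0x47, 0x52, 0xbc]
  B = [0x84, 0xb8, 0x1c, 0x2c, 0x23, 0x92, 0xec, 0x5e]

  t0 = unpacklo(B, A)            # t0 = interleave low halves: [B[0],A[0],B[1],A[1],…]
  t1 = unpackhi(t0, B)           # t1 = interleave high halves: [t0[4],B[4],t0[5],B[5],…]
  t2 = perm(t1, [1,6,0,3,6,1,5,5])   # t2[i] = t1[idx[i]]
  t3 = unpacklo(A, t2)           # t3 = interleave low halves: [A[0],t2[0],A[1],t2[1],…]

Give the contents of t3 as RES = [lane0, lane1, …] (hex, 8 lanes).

t0 = [0x84, 0x5f, 0xb8, 0xdc, 0x1c, 0x6e, 0x2c, 0xa6]
t1 = [0x1c, 0x23, 0x6e, 0x92, 0x2c, 0xec, 0xa6, 0x5e]
t2 = [0x23, 0xa6, 0x1c, 0x92, 0xa6, 0x23, 0xec, 0xec]
t3 = [0x5f, 0x23, 0xdc, 0xa6, 0x6e, 0x1c, 0xa6, 0x92]

RES = [0x5f, 0x23, 0xdc, 0xa6, 0x6e, 0x1c, 0xa6, 0x92]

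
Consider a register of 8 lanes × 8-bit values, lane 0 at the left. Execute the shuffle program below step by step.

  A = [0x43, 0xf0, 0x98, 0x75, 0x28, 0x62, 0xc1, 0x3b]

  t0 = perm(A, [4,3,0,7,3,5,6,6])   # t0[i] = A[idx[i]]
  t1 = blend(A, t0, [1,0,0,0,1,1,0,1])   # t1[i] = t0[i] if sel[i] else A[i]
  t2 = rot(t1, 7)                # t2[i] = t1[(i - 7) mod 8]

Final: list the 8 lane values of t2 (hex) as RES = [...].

RES = [ 0xf0  0x98  0x75  0x75  0x62  0xc1  0xc1  0x28 ]

t0 = [0x28, 0x75, 0x43, 0x3b, 0x75, 0x62, 0xc1, 0xc1]
t1 = [0x28, 0xf0, 0x98, 0x75, 0x75, 0x62, 0xc1, 0xc1]
t2 = [0xf0, 0x98, 0x75, 0x75, 0x62, 0xc1, 0xc1, 0x28]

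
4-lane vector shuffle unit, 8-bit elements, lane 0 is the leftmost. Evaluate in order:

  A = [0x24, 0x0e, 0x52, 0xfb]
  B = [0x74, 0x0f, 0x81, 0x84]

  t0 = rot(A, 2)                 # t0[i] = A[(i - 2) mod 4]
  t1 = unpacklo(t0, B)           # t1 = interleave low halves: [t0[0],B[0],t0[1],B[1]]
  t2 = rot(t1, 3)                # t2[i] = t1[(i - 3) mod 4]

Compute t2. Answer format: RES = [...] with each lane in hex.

RES = [0x74, 0xfb, 0x0f, 0x52]

  t0: 52 fb 24 0e
  t1: 52 74 fb 0f
  t2: 74 fb 0f 52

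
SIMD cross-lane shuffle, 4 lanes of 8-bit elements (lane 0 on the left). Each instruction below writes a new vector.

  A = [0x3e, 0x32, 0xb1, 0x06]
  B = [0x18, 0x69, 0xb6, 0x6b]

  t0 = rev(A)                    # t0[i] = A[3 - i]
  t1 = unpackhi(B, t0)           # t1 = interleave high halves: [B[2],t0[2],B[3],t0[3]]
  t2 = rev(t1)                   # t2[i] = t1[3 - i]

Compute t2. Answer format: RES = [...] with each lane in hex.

t0 = [0x06, 0xb1, 0x32, 0x3e]
t1 = [0xb6, 0x32, 0x6b, 0x3e]
t2 = [0x3e, 0x6b, 0x32, 0xb6]

RES = [0x3e, 0x6b, 0x32, 0xb6]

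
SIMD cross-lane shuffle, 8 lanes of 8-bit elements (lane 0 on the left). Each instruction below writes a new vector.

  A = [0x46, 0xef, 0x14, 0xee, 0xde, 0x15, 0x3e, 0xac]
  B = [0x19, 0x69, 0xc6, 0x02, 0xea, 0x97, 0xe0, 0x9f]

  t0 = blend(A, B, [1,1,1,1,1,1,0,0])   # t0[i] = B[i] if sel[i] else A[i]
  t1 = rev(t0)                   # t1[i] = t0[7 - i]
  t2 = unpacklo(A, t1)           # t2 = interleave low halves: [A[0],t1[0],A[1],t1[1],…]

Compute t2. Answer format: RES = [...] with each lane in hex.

  t0: 19 69 c6 02 ea 97 3e ac
  t1: ac 3e 97 ea 02 c6 69 19
  t2: 46 ac ef 3e 14 97 ee ea

RES = [ 0x46  0xac  0xef  0x3e  0x14  0x97  0xee  0xea ]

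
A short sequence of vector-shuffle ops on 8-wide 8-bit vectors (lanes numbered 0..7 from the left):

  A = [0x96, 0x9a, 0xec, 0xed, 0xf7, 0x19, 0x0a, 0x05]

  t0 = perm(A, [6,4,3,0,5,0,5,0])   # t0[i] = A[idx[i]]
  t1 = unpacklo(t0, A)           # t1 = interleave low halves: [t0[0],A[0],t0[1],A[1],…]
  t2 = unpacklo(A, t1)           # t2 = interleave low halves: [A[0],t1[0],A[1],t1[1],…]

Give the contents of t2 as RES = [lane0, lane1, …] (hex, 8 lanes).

  t0: 0a f7 ed 96 19 96 19 96
  t1: 0a 96 f7 9a ed ec 96 ed
  t2: 96 0a 9a 96 ec f7 ed 9a

RES = [ 0x96  0x0a  0x9a  0x96  0xec  0xf7  0xed  0x9a ]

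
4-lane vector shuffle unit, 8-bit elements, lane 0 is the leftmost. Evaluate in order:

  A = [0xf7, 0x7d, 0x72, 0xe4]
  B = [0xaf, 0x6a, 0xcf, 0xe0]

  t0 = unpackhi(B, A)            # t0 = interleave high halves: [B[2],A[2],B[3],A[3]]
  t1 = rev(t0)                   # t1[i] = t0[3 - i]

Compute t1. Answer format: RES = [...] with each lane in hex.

→ t0 |cf|72|e0|e4|
→ t1 |e4|e0|72|cf|

RES = [ 0xe4  0xe0  0x72  0xcf ]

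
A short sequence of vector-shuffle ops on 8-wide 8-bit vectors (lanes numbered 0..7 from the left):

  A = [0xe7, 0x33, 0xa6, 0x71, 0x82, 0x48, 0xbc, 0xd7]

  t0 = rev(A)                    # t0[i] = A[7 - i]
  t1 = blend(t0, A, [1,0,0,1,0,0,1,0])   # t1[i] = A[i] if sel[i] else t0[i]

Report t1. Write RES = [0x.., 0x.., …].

RES = [0xe7, 0xbc, 0x48, 0x71, 0x71, 0xa6, 0xbc, 0xe7]

  t0: d7 bc 48 82 71 a6 33 e7
  t1: e7 bc 48 71 71 a6 bc e7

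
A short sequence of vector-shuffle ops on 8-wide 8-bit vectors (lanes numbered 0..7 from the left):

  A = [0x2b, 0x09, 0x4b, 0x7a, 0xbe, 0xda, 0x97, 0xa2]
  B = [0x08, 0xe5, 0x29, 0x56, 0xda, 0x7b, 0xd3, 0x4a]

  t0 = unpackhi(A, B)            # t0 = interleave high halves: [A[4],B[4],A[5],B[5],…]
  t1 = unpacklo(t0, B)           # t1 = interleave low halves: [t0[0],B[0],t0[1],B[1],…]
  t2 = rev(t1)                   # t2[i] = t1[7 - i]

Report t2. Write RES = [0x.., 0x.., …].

t0 = [0xbe, 0xda, 0xda, 0x7b, 0x97, 0xd3, 0xa2, 0x4a]
t1 = [0xbe, 0x08, 0xda, 0xe5, 0xda, 0x29, 0x7b, 0x56]
t2 = [0x56, 0x7b, 0x29, 0xda, 0xe5, 0xda, 0x08, 0xbe]

RES = [0x56, 0x7b, 0x29, 0xda, 0xe5, 0xda, 0x08, 0xbe]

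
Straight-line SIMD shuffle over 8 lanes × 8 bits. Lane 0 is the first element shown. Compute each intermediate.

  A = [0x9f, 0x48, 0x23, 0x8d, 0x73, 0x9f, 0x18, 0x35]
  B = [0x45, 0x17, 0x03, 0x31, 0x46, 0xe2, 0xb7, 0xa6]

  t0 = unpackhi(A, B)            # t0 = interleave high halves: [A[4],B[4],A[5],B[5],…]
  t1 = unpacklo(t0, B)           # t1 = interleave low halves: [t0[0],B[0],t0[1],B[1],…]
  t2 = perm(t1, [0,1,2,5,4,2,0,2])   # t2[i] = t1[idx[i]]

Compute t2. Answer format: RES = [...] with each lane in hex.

RES = [0x73, 0x45, 0x46, 0x03, 0x9f, 0x46, 0x73, 0x46]

  t0: 73 46 9f e2 18 b7 35 a6
  t1: 73 45 46 17 9f 03 e2 31
  t2: 73 45 46 03 9f 46 73 46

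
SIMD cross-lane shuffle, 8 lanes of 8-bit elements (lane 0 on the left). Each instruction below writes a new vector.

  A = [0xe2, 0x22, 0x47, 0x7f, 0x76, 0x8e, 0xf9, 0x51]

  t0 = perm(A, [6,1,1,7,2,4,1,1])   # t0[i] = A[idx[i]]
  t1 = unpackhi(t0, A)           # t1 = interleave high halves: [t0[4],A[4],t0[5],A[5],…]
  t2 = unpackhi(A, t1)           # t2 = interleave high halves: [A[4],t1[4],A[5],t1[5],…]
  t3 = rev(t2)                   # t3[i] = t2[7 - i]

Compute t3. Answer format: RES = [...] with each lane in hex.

  t0: f9 22 22 51 47 76 22 22
  t1: 47 76 76 8e 22 f9 22 51
  t2: 76 22 8e f9 f9 22 51 51
  t3: 51 51 22 f9 f9 8e 22 76

RES = [0x51, 0x51, 0x22, 0xf9, 0xf9, 0x8e, 0x22, 0x76]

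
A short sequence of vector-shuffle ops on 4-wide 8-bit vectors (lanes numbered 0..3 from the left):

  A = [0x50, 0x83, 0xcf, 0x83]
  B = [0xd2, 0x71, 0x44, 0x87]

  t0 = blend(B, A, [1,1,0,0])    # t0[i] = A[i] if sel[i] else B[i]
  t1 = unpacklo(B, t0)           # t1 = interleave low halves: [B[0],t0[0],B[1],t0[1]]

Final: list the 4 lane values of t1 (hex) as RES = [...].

RES = [ 0xd2  0x50  0x71  0x83 ]

→ t0 |50|83|44|87|
→ t1 |d2|50|71|83|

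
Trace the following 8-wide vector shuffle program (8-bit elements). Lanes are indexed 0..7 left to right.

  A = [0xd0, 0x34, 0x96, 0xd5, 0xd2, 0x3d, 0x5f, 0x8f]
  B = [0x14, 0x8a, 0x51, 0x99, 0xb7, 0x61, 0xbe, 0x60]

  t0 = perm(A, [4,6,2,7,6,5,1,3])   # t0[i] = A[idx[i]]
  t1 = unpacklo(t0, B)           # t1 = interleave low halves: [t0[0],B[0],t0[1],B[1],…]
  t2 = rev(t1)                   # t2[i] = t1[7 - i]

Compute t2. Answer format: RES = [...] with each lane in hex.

t0 = [0xd2, 0x5f, 0x96, 0x8f, 0x5f, 0x3d, 0x34, 0xd5]
t1 = [0xd2, 0x14, 0x5f, 0x8a, 0x96, 0x51, 0x8f, 0x99]
t2 = [0x99, 0x8f, 0x51, 0x96, 0x8a, 0x5f, 0x14, 0xd2]

RES = [ 0x99  0x8f  0x51  0x96  0x8a  0x5f  0x14  0xd2 ]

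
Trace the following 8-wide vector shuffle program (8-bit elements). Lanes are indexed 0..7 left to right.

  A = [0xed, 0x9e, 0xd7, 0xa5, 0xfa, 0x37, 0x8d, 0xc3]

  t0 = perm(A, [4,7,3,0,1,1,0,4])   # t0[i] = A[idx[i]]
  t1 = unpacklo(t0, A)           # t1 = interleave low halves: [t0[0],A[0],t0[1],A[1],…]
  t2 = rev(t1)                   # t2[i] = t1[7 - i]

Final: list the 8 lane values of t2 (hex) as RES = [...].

→ t0 |fa|c3|a5|ed|9e|9e|ed|fa|
→ t1 |fa|ed|c3|9e|a5|d7|ed|a5|
→ t2 |a5|ed|d7|a5|9e|c3|ed|fa|

RES = [0xa5, 0xed, 0xd7, 0xa5, 0x9e, 0xc3, 0xed, 0xfa]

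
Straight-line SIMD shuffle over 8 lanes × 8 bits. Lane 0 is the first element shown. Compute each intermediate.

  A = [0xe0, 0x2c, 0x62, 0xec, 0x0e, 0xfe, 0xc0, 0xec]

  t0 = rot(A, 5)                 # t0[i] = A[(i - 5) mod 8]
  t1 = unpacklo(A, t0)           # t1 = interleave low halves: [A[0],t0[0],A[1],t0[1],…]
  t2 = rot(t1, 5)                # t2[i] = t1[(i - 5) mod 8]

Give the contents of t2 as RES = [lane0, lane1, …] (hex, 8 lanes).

→ t0 |ec|0e|fe|c0|ec|e0|2c|62|
→ t1 |e0|ec|2c|0e|62|fe|ec|c0|
→ t2 |0e|62|fe|ec|c0|e0|ec|2c|

RES = [ 0x0e  0x62  0xfe  0xec  0xc0  0xe0  0xec  0x2c ]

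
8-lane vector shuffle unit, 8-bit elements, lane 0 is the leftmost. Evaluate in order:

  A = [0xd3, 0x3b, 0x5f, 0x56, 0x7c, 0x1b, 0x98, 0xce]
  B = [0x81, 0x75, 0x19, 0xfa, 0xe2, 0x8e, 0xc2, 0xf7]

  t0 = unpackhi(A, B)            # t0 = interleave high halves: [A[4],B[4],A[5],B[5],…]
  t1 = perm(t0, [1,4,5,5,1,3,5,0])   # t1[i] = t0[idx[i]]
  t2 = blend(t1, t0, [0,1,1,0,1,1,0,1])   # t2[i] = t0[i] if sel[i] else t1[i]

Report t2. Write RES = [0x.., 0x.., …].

RES = [ 0xe2  0xe2  0x1b  0xc2  0x98  0xc2  0xc2  0xf7 ]

  t0: 7c e2 1b 8e 98 c2 ce f7
  t1: e2 98 c2 c2 e2 8e c2 7c
  t2: e2 e2 1b c2 98 c2 c2 f7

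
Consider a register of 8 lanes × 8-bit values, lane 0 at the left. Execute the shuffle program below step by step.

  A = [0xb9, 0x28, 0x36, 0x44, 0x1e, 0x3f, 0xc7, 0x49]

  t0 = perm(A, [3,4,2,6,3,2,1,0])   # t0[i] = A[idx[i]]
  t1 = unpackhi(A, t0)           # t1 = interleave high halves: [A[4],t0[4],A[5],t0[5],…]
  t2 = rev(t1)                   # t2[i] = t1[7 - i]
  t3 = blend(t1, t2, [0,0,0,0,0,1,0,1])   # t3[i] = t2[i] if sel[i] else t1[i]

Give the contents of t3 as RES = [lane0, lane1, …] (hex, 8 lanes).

  t0: 44 1e 36 c7 44 36 28 b9
  t1: 1e 44 3f 36 c7 28 49 b9
  t2: b9 49 28 c7 36 3f 44 1e
  t3: 1e 44 3f 36 c7 3f 49 1e

RES = [0x1e, 0x44, 0x3f, 0x36, 0xc7, 0x3f, 0x49, 0x1e]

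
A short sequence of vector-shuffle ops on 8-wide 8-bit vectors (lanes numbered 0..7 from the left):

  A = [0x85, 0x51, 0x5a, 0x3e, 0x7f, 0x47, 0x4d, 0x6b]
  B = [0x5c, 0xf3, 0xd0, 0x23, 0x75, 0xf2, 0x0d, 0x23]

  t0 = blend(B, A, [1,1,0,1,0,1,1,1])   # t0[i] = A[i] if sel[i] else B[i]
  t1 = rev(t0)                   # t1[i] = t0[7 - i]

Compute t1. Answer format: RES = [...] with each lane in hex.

  t0: 85 51 d0 3e 75 47 4d 6b
  t1: 6b 4d 47 75 3e d0 51 85

RES = [0x6b, 0x4d, 0x47, 0x75, 0x3e, 0xd0, 0x51, 0x85]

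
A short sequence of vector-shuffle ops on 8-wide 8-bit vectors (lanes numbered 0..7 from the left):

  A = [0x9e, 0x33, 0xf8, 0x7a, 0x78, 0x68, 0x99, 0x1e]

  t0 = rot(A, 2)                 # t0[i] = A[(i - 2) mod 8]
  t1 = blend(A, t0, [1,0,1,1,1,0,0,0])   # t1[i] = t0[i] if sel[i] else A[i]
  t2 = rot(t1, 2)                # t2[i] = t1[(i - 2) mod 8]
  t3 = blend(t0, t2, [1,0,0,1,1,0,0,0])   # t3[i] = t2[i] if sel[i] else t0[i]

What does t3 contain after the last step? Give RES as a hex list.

  t0: 99 1e 9e 33 f8 7a 78 68
  t1: 99 33 9e 33 f8 68 99 1e
  t2: 99 1e 99 33 9e 33 f8 68
  t3: 99 1e 9e 33 9e 7a 78 68

RES = [ 0x99  0x1e  0x9e  0x33  0x9e  0x7a  0x78  0x68 ]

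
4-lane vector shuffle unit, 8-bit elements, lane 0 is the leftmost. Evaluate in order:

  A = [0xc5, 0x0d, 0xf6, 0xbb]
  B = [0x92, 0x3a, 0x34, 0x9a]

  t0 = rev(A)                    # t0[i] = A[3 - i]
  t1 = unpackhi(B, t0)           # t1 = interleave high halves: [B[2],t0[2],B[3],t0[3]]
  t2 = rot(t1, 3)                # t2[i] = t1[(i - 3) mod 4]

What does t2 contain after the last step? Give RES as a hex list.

RES = [ 0x0d  0x9a  0xc5  0x34 ]

→ t0 |bb|f6|0d|c5|
→ t1 |34|0d|9a|c5|
→ t2 |0d|9a|c5|34|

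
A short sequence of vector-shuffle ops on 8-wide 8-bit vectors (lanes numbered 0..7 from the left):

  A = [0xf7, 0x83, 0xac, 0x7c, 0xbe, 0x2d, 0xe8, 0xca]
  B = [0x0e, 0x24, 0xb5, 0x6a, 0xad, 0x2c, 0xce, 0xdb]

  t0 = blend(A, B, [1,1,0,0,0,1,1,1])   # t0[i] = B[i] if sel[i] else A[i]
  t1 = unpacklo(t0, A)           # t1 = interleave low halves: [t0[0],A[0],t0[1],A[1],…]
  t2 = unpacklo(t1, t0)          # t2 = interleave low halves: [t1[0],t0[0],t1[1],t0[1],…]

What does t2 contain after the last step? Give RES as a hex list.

→ t0 |0e|24|ac|7c|be|2c|ce|db|
→ t1 |0e|f7|24|83|ac|ac|7c|7c|
→ t2 |0e|0e|f7|24|24|ac|83|7c|

RES = [ 0x0e  0x0e  0xf7  0x24  0x24  0xac  0x83  0x7c ]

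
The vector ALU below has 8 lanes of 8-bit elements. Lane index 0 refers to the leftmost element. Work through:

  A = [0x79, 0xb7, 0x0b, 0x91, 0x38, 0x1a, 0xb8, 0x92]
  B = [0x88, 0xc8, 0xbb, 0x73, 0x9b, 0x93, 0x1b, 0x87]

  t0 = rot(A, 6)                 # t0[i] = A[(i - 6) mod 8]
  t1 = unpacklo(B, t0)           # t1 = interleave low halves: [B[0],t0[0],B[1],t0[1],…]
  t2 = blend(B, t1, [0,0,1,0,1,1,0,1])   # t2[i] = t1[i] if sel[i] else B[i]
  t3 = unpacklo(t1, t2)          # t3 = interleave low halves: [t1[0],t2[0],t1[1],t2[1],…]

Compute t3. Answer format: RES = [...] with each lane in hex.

RES = [0x88, 0x88, 0x0b, 0xc8, 0xc8, 0xc8, 0x91, 0x73]

  t0: 0b 91 38 1a b8 92 79 b7
  t1: 88 0b c8 91 bb 38 73 1a
  t2: 88 c8 c8 73 bb 38 1b 1a
  t3: 88 88 0b c8 c8 c8 91 73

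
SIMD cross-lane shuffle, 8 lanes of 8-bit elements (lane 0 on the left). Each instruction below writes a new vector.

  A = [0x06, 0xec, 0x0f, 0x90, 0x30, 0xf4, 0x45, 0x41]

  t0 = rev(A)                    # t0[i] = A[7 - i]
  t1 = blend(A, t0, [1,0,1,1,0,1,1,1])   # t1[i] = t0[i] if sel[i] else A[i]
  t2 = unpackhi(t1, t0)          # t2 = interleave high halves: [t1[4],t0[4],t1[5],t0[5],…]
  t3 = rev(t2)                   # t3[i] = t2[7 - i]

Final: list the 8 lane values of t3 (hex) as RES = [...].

RES = [ 0x06  0x06  0xec  0xec  0x0f  0x0f  0x90  0x30 ]

t0 = [0x41, 0x45, 0xf4, 0x30, 0x90, 0x0f, 0xec, 0x06]
t1 = [0x41, 0xec, 0xf4, 0x30, 0x30, 0x0f, 0xec, 0x06]
t2 = [0x30, 0x90, 0x0f, 0x0f, 0xec, 0xec, 0x06, 0x06]
t3 = [0x06, 0x06, 0xec, 0xec, 0x0f, 0x0f, 0x90, 0x30]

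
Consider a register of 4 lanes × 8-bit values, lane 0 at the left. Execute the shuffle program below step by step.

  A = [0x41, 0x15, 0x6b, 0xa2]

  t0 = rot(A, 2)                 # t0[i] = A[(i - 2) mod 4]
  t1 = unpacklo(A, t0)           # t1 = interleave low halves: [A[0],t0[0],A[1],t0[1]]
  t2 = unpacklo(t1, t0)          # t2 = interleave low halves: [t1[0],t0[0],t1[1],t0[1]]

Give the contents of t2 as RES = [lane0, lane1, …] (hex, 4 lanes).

t0 = [0x6b, 0xa2, 0x41, 0x15]
t1 = [0x41, 0x6b, 0x15, 0xa2]
t2 = [0x41, 0x6b, 0x6b, 0xa2]

RES = [ 0x41  0x6b  0x6b  0xa2 ]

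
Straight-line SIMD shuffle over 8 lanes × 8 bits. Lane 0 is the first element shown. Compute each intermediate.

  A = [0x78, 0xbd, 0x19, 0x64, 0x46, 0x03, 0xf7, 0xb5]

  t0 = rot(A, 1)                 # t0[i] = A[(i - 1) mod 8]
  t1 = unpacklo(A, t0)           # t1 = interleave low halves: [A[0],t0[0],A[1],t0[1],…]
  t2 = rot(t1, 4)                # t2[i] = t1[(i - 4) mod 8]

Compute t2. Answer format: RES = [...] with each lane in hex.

RES = [0x19, 0xbd, 0x64, 0x19, 0x78, 0xb5, 0xbd, 0x78]

t0 = [0xb5, 0x78, 0xbd, 0x19, 0x64, 0x46, 0x03, 0xf7]
t1 = [0x78, 0xb5, 0xbd, 0x78, 0x19, 0xbd, 0x64, 0x19]
t2 = [0x19, 0xbd, 0x64, 0x19, 0x78, 0xb5, 0xbd, 0x78]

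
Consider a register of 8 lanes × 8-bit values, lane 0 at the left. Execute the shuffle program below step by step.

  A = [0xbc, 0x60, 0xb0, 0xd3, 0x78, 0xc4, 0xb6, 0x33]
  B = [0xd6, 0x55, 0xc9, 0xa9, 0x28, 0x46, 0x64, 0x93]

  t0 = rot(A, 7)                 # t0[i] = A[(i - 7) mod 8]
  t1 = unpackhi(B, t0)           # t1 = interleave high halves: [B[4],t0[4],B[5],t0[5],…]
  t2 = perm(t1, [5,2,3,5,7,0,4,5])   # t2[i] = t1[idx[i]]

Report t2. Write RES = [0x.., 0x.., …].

t0 = [0x60, 0xb0, 0xd3, 0x78, 0xc4, 0xb6, 0x33, 0xbc]
t1 = [0x28, 0xc4, 0x46, 0xb6, 0x64, 0x33, 0x93, 0xbc]
t2 = [0x33, 0x46, 0xb6, 0x33, 0xbc, 0x28, 0x64, 0x33]

RES = [0x33, 0x46, 0xb6, 0x33, 0xbc, 0x28, 0x64, 0x33]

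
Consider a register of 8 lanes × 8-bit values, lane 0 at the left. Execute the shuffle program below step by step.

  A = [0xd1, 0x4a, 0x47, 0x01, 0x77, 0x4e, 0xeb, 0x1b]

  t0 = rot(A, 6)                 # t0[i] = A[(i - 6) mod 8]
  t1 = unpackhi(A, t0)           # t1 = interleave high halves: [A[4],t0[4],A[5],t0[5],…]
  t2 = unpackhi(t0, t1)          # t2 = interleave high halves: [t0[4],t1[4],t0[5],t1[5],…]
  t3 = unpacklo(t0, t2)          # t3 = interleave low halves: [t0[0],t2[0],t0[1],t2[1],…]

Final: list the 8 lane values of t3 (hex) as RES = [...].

RES = [0x47, 0xeb, 0x01, 0xeb, 0x77, 0x1b, 0x4e, 0xd1]

  t0: 47 01 77 4e eb 1b d1 4a
  t1: 77 eb 4e 1b eb d1 1b 4a
  t2: eb eb 1b d1 d1 1b 4a 4a
  t3: 47 eb 01 eb 77 1b 4e d1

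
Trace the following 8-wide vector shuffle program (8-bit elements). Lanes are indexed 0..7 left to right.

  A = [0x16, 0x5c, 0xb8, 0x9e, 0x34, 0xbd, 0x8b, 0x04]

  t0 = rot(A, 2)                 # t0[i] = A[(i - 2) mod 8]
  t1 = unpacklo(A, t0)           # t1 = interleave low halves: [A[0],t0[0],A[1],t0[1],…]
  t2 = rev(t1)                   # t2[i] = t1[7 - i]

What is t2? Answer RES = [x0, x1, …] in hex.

→ t0 |8b|04|16|5c|b8|9e|34|bd|
→ t1 |16|8b|5c|04|b8|16|9e|5c|
→ t2 |5c|9e|16|b8|04|5c|8b|16|

RES = [ 0x5c  0x9e  0x16  0xb8  0x04  0x5c  0x8b  0x16 ]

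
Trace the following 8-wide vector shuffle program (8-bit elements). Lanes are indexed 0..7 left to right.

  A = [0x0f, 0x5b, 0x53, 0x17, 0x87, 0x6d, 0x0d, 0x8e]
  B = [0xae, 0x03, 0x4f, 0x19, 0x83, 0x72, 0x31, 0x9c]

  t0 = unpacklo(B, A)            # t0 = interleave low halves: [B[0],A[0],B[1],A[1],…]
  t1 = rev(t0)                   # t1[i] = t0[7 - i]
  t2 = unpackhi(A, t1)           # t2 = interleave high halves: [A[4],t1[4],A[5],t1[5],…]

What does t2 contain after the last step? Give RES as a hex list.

RES = [ 0x87  0x5b  0x6d  0x03  0x0d  0x0f  0x8e  0xae ]

  t0: ae 0f 03 5b 4f 53 19 17
  t1: 17 19 53 4f 5b 03 0f ae
  t2: 87 5b 6d 03 0d 0f 8e ae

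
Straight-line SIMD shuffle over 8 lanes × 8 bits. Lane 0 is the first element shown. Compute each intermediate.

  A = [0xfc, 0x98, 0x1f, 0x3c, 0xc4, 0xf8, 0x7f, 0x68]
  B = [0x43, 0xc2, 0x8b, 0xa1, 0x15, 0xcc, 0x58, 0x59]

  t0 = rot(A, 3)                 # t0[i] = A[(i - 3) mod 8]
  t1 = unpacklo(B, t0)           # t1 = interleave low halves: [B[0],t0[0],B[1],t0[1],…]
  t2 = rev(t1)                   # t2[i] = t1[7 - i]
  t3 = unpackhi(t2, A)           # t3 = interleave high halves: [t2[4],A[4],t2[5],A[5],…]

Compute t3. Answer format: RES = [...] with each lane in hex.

RES = [ 0x7f  0xc4  0xc2  0xf8  0xf8  0x7f  0x43  0x68 ]

t0 = [0xf8, 0x7f, 0x68, 0xfc, 0x98, 0x1f, 0x3c, 0xc4]
t1 = [0x43, 0xf8, 0xc2, 0x7f, 0x8b, 0x68, 0xa1, 0xfc]
t2 = [0xfc, 0xa1, 0x68, 0x8b, 0x7f, 0xc2, 0xf8, 0x43]
t3 = [0x7f, 0xc4, 0xc2, 0xf8, 0xf8, 0x7f, 0x43, 0x68]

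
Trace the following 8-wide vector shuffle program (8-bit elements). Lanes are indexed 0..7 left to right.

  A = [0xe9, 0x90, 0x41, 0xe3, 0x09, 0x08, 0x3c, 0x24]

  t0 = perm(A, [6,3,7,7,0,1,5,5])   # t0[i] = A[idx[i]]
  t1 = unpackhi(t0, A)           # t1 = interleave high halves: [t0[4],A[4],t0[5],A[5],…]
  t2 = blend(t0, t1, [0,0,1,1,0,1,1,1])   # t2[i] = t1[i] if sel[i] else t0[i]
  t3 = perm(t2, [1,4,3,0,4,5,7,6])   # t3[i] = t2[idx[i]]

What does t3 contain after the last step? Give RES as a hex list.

RES = [0xe3, 0xe9, 0x08, 0x3c, 0xe9, 0x3c, 0x24, 0x08]

t0 = [0x3c, 0xe3, 0x24, 0x24, 0xe9, 0x90, 0x08, 0x08]
t1 = [0xe9, 0x09, 0x90, 0x08, 0x08, 0x3c, 0x08, 0x24]
t2 = [0x3c, 0xe3, 0x90, 0x08, 0xe9, 0x3c, 0x08, 0x24]
t3 = [0xe3, 0xe9, 0x08, 0x3c, 0xe9, 0x3c, 0x24, 0x08]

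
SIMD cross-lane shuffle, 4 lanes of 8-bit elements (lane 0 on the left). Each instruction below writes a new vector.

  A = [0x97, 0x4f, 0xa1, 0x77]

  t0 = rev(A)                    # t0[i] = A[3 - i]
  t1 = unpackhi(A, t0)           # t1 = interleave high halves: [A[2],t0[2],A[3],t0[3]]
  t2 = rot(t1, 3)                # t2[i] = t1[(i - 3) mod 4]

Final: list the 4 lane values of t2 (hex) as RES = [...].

t0 = [0x77, 0xa1, 0x4f, 0x97]
t1 = [0xa1, 0x4f, 0x77, 0x97]
t2 = [0x4f, 0x77, 0x97, 0xa1]

RES = [0x4f, 0x77, 0x97, 0xa1]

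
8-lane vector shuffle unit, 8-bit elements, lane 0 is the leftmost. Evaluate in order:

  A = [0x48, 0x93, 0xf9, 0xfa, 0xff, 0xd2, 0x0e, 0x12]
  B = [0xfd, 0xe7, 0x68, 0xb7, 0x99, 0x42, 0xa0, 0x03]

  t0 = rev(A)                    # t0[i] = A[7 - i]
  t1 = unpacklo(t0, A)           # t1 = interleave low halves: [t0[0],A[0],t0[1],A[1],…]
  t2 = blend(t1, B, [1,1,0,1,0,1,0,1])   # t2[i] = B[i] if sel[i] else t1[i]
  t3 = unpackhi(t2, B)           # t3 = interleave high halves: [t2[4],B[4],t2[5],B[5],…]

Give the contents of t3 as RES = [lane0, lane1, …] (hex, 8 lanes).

RES = [ 0xd2  0x99  0x42  0x42  0xff  0xa0  0x03  0x03 ]

  t0: 12 0e d2 ff fa f9 93 48
  t1: 12 48 0e 93 d2 f9 ff fa
  t2: fd e7 0e b7 d2 42 ff 03
  t3: d2 99 42 42 ff a0 03 03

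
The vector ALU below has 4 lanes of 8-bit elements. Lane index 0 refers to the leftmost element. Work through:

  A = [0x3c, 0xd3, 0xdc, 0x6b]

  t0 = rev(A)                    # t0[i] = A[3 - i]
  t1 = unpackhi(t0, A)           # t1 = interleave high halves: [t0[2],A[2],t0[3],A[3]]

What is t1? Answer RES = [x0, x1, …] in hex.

RES = [ 0xd3  0xdc  0x3c  0x6b ]

  t0: 6b dc d3 3c
  t1: d3 dc 3c 6b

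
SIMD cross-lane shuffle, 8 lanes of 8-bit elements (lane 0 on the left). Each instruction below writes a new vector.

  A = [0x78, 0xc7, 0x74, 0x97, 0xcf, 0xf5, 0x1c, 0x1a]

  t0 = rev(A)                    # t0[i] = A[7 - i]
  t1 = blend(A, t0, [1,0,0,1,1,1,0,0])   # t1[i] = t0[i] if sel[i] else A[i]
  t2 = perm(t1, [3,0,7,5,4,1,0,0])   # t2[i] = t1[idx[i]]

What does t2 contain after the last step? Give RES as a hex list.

→ t0 |1a|1c|f5|cf|97|74|c7|78|
→ t1 |1a|c7|74|cf|97|74|1c|1a|
→ t2 |cf|1a|1a|74|97|c7|1a|1a|

RES = [0xcf, 0x1a, 0x1a, 0x74, 0x97, 0xc7, 0x1a, 0x1a]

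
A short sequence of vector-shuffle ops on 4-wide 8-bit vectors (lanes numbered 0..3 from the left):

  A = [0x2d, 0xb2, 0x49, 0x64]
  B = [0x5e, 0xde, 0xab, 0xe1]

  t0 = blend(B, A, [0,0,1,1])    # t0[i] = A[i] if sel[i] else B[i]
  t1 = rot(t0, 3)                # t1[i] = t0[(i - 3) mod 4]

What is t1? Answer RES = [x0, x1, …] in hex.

t0 = [0x5e, 0xde, 0x49, 0x64]
t1 = [0xde, 0x49, 0x64, 0x5e]

RES = [ 0xde  0x49  0x64  0x5e ]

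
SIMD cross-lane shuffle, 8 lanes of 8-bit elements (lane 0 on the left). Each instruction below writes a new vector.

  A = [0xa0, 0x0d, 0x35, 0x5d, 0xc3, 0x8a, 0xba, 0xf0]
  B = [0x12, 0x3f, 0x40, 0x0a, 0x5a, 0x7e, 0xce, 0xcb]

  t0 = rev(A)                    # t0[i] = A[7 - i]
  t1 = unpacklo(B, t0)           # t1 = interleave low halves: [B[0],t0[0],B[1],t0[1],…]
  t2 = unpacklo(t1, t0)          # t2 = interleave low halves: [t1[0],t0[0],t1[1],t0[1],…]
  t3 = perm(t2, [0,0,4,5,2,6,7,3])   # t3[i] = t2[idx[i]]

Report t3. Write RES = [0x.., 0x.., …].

  t0: f0 ba 8a c3 5d 35 0d a0
  t1: 12 f0 3f ba 40 8a 0a c3
  t2: 12 f0 f0 ba 3f 8a ba c3
  t3: 12 12 3f 8a f0 ba c3 ba

RES = [ 0x12  0x12  0x3f  0x8a  0xf0  0xba  0xc3  0xba ]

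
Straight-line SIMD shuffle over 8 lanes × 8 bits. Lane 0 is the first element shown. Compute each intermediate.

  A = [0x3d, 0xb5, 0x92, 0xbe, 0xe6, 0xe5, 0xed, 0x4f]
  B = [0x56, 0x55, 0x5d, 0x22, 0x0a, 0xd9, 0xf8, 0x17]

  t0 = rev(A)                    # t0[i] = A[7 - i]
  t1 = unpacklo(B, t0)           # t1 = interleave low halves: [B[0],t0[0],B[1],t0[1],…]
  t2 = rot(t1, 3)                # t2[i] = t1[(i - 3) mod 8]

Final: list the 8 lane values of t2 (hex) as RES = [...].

RES = [ 0xe5  0x22  0xe6  0x56  0x4f  0x55  0xed  0x5d ]

  t0: 4f ed e5 e6 be 92 b5 3d
  t1: 56 4f 55 ed 5d e5 22 e6
  t2: e5 22 e6 56 4f 55 ed 5d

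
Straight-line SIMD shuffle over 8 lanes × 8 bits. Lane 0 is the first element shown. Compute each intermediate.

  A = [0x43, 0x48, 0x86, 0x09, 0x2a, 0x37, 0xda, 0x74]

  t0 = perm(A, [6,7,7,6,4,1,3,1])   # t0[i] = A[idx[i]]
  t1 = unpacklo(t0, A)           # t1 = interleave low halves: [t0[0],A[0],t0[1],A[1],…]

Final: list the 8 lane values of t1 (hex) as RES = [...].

RES = [0xda, 0x43, 0x74, 0x48, 0x74, 0x86, 0xda, 0x09]

  t0: da 74 74 da 2a 48 09 48
  t1: da 43 74 48 74 86 da 09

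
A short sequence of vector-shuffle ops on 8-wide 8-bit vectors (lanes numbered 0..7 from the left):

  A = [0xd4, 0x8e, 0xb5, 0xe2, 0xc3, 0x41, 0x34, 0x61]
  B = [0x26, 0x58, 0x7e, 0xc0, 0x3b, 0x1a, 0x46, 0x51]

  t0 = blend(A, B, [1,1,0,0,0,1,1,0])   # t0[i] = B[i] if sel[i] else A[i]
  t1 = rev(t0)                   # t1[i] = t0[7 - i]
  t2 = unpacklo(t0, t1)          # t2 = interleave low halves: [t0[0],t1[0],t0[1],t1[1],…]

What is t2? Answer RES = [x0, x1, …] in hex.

RES = [0x26, 0x61, 0x58, 0x46, 0xb5, 0x1a, 0xe2, 0xc3]

  t0: 26 58 b5 e2 c3 1a 46 61
  t1: 61 46 1a c3 e2 b5 58 26
  t2: 26 61 58 46 b5 1a e2 c3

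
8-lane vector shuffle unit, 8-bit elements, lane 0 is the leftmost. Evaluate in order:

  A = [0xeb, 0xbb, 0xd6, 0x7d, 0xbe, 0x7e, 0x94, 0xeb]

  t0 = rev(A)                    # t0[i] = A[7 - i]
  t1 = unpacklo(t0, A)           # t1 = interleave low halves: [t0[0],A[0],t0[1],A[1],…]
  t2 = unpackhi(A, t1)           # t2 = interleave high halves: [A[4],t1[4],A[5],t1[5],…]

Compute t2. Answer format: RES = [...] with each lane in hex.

RES = [0xbe, 0x7e, 0x7e, 0xd6, 0x94, 0xbe, 0xeb, 0x7d]

→ t0 |eb|94|7e|be|7d|d6|bb|eb|
→ t1 |eb|eb|94|bb|7e|d6|be|7d|
→ t2 |be|7e|7e|d6|94|be|eb|7d|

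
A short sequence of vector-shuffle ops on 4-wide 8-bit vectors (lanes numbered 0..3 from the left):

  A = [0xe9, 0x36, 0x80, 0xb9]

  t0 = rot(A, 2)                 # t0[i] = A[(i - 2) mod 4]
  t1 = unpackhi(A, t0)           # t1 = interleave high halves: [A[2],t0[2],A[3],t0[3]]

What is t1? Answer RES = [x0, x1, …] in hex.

→ t0 |80|b9|e9|36|
→ t1 |80|e9|b9|36|

RES = [ 0x80  0xe9  0xb9  0x36 ]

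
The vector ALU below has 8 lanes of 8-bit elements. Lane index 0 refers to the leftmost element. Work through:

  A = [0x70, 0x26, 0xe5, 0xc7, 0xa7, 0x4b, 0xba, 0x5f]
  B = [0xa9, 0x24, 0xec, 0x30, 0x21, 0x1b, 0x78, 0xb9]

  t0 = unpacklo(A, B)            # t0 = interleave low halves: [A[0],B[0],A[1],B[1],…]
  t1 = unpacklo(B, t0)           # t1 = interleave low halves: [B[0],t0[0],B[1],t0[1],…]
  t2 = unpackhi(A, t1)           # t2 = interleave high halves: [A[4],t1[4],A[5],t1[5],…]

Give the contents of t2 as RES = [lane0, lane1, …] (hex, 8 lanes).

RES = [0xa7, 0xec, 0x4b, 0x26, 0xba, 0x30, 0x5f, 0x24]

→ t0 |70|a9|26|24|e5|ec|c7|30|
→ t1 |a9|70|24|a9|ec|26|30|24|
→ t2 |a7|ec|4b|26|ba|30|5f|24|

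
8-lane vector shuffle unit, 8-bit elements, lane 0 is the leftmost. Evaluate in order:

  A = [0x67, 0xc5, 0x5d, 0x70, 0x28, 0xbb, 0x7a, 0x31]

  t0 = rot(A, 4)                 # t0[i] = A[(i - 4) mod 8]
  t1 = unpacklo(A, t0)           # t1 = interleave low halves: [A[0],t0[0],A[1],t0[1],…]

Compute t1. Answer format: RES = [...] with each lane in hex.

→ t0 |28|bb|7a|31|67|c5|5d|70|
→ t1 |67|28|c5|bb|5d|7a|70|31|

RES = [ 0x67  0x28  0xc5  0xbb  0x5d  0x7a  0x70  0x31 ]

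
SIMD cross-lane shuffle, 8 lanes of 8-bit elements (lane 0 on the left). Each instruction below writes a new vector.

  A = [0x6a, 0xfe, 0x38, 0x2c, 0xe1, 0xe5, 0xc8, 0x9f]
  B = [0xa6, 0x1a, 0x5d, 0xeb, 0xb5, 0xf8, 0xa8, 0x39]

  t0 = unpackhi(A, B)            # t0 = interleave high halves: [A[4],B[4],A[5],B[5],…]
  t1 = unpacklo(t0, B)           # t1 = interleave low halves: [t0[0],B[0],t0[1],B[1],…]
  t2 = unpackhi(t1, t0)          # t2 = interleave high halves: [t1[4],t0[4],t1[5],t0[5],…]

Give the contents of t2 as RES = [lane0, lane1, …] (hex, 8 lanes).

RES = [ 0xe5  0xc8  0x5d  0xa8  0xf8  0x9f  0xeb  0x39 ]

t0 = [0xe1, 0xb5, 0xe5, 0xf8, 0xc8, 0xa8, 0x9f, 0x39]
t1 = [0xe1, 0xa6, 0xb5, 0x1a, 0xe5, 0x5d, 0xf8, 0xeb]
t2 = [0xe5, 0xc8, 0x5d, 0xa8, 0xf8, 0x9f, 0xeb, 0x39]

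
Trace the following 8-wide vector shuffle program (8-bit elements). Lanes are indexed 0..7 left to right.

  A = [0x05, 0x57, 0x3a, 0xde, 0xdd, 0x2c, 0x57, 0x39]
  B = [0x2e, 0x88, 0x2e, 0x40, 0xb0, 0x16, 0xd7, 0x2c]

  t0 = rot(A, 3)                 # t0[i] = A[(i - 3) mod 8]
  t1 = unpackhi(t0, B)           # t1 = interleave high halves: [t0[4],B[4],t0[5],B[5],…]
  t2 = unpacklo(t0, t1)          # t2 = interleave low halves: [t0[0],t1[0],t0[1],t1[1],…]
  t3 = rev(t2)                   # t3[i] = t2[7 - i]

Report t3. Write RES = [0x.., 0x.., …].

→ t0 |2c|57|39|05|57|3a|de|dd|
→ t1 |57|b0|3a|16|de|d7|dd|2c|
→ t2 |2c|57|57|b0|39|3a|05|16|
→ t3 |16|05|3a|39|b0|57|57|2c|

RES = [0x16, 0x05, 0x3a, 0x39, 0xb0, 0x57, 0x57, 0x2c]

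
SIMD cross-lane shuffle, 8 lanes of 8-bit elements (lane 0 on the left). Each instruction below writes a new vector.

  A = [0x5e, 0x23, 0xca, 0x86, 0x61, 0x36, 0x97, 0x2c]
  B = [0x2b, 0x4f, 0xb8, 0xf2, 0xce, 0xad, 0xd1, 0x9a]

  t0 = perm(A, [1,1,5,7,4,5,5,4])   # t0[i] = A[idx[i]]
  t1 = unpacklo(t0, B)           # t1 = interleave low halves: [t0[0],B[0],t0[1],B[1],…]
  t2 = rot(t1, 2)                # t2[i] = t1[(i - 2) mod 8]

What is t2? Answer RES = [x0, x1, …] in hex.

RES = [ 0x2c  0xf2  0x23  0x2b  0x23  0x4f  0x36  0xb8 ]

t0 = [0x23, 0x23, 0x36, 0x2c, 0x61, 0x36, 0x36, 0x61]
t1 = [0x23, 0x2b, 0x23, 0x4f, 0x36, 0xb8, 0x2c, 0xf2]
t2 = [0x2c, 0xf2, 0x23, 0x2b, 0x23, 0x4f, 0x36, 0xb8]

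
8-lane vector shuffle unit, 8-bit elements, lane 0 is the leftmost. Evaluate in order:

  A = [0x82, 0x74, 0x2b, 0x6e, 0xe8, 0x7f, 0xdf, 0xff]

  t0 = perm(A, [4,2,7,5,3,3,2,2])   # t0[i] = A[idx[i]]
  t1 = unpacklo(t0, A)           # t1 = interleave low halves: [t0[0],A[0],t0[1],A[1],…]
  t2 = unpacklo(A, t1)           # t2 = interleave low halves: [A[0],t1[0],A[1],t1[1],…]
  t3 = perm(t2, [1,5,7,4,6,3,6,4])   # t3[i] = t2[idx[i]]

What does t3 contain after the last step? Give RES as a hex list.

  t0: e8 2b ff 7f 6e 6e 2b 2b
  t1: e8 82 2b 74 ff 2b 7f 6e
  t2: 82 e8 74 82 2b 2b 6e 74
  t3: e8 2b 74 2b 6e 82 6e 2b

RES = [0xe8, 0x2b, 0x74, 0x2b, 0x6e, 0x82, 0x6e, 0x2b]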